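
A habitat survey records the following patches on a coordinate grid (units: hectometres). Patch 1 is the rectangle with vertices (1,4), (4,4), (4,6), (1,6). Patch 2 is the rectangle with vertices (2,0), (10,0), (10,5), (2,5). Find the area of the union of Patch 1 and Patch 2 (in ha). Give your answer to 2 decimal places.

By inclusion–exclusion:
Individual areas: |Patch 1| = 6, |Patch 2| = 40.
|Patch 1∩Patch 2|: x∈[2,4], y∈[4,5] → 2·1 = 2.
|Patch 1 ∪ Patch 2| = 46 − 2 = 44.00.

44.00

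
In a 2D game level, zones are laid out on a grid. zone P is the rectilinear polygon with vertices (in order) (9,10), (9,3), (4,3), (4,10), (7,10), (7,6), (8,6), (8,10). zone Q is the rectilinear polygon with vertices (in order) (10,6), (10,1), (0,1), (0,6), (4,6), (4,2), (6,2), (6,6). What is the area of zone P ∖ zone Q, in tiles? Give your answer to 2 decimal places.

|zone P| = 31, |zone P∩zone Q| = 9.
|zone P ∖ zone Q| = |zone P| − |zone P∩zone Q| = 31 − 9 = 22.00.

22.00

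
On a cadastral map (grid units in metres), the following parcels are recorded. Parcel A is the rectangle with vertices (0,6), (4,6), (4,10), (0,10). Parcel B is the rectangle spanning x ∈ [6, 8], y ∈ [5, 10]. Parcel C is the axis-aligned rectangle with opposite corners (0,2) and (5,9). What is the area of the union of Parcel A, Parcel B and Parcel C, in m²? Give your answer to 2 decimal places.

By inclusion–exclusion:
Individual areas: |Parcel A| = 16, |Parcel B| = 10, |Parcel C| = 35.
|Parcel A∩Parcel B| = 0 (no overlap).
|Parcel A∩Parcel C|: x∈[0,4], y∈[6,9] → 4·3 = 12.
|Parcel B∩Parcel C| = 0 (no overlap).
|Parcel A∩Parcel B∩Parcel C| = 0.
|Parcel A ∪ Parcel B ∪ Parcel C| = 61 − 12 + 0 = 49.00.

49.00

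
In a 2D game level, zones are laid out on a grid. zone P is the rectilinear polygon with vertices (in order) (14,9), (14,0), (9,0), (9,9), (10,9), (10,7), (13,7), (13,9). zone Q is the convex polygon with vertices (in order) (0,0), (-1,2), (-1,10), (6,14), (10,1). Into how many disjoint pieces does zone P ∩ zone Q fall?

1

zone P ∩ zone Q is a single connected region.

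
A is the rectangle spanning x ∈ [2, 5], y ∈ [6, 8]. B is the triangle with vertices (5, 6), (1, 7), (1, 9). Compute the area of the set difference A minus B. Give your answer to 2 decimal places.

|A| = 6, |A∩B| = 2.2083.
|A ∖ B| = |A| − |A∩B| = 6 − 2.2083 = 3.79.

3.79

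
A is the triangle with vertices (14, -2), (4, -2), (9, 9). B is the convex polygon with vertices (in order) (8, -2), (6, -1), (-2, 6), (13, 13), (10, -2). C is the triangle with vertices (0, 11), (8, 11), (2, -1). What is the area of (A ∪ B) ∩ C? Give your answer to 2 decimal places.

28.39

The region (A ∪ B) ∩ C is the polygon with vertices (1.317,3.098), (0.629,7.227), (7.783,10.565), (3.217,1.435).
By the shoelace formula its area is 28.39.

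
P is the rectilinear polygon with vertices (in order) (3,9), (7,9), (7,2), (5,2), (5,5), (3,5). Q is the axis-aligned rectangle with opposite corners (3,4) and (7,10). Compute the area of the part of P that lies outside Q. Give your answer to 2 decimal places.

4.00

|P| = 22, |P∩Q| = 18.
|P ∖ Q| = |P| − |P∩Q| = 22 − 18 = 4.00.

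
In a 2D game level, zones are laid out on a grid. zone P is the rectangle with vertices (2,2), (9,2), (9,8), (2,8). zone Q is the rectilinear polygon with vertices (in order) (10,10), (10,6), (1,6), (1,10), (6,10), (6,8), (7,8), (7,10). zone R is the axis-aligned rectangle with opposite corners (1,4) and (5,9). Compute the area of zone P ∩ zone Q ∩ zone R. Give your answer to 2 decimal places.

The intersection is the polygon with vertices (2,6), (2,8), (5,8), (5,6).
By the shoelace formula its area is 6.00.

6.00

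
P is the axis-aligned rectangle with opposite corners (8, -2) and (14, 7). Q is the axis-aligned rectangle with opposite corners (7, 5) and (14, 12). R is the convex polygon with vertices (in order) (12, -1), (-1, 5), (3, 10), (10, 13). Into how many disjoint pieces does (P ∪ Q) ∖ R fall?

(P ∪ Q) ∖ R splits into 2 disjoint pieces (area 47.7637, area 0.0952).

2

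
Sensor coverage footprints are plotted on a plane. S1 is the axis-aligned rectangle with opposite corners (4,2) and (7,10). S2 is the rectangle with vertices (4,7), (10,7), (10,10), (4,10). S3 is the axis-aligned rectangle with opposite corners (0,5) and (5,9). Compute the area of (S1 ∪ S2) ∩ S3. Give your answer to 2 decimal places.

The region (S1 ∪ S2) ∩ S3 is the polygon with vertices (4,7), (4,9), (5,9), (5,5), (4,5).
By the shoelace formula its area is 4.00.

4.00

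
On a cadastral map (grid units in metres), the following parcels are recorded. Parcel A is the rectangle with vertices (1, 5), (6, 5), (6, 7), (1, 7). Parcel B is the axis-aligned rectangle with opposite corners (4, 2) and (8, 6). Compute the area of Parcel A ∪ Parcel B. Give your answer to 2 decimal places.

24.00

By inclusion–exclusion:
Individual areas: |Parcel A| = 10, |Parcel B| = 16.
|Parcel A∩Parcel B|: x∈[4,6], y∈[5,6] → 2·1 = 2.
|Parcel A ∪ Parcel B| = 26 − 2 = 24.00.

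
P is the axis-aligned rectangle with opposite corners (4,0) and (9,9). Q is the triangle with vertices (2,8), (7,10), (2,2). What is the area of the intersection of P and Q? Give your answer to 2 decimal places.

The intersection is the polygon with vertices (6.375,9), (4,5.2), (4,8.8), (4.5,9).
By the shoelace formula its area is 4.46.

4.46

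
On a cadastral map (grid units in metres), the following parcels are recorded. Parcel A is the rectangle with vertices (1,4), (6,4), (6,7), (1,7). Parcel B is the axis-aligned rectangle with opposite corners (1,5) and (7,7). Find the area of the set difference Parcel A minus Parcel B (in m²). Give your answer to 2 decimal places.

|Parcel A∩Parcel B|: x∈[1,6], y∈[5,7] → 5·2 = 10.
|Parcel A| = 15.
|Parcel A ∖ Parcel B| = |Parcel A| − |Parcel A∩Parcel B| = 15 − 10 = 5.00.

5.00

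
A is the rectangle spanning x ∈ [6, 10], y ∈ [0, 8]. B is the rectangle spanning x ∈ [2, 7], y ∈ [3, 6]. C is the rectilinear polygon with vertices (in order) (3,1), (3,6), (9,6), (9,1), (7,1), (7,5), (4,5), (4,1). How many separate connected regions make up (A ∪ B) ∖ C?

2

(A ∪ B) ∖ C splits into 2 disjoint pieces (area 25, area 3).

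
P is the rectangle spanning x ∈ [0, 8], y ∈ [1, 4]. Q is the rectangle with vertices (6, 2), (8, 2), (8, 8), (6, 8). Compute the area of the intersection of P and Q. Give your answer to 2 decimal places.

|P∩Q|: x∈[6,8], y∈[2,4] → 2·2 = 4.

4.00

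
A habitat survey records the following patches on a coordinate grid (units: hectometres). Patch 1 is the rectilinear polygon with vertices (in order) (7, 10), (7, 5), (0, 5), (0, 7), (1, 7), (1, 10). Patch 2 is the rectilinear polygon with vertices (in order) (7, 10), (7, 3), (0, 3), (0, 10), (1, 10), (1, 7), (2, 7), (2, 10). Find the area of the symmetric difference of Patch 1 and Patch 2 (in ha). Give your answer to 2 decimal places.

|Patch 1| = 32, |Patch 2| = 46, |Patch 1∩Patch 2| = 29.
|Patch 1 △ Patch 2| = |Patch 1| + |Patch 2| − 2·|Patch 1∩Patch 2| = 32 + 46 − 58 = 20.00.

20.00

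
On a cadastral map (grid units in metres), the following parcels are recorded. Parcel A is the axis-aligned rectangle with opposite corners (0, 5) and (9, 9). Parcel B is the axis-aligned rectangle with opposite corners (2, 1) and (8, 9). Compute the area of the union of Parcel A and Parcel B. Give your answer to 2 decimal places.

60.00

By inclusion–exclusion:
Individual areas: |Parcel A| = 36, |Parcel B| = 48.
|Parcel A∩Parcel B|: x∈[2,8], y∈[5,9] → 6·4 = 24.
|Parcel A ∪ Parcel B| = 84 − 24 = 60.00.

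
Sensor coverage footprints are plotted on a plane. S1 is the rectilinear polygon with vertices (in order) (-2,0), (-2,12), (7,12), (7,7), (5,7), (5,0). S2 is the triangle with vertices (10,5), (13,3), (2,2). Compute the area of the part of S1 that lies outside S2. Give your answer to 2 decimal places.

|S1| = 94, |S1∩S2| = 1.2784.
|S1 ∖ S2| = |S1| − |S1∩S2| = 94 − 1.2784 = 92.72.

92.72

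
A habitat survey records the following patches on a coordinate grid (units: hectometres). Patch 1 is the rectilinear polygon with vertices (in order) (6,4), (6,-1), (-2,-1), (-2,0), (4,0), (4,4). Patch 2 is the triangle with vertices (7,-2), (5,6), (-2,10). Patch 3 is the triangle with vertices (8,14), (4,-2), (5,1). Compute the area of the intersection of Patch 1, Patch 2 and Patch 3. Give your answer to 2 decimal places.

The intersection is the polygon with vertices (4.75,1), (5.5,4), (5.6,3.6), (5,1), (4.923,0.769).
By the shoelace formula its area is 0.65.

0.65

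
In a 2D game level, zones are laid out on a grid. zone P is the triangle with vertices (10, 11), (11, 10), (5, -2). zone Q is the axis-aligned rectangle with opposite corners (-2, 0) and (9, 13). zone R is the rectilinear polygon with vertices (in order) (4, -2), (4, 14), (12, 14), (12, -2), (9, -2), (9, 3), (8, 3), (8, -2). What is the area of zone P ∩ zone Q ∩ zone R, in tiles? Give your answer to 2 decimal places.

4.57

The intersection is the polygon with vertices (5.769,0), (9,8.4), (9,6), (6,0).
By the shoelace formula its area is 4.57.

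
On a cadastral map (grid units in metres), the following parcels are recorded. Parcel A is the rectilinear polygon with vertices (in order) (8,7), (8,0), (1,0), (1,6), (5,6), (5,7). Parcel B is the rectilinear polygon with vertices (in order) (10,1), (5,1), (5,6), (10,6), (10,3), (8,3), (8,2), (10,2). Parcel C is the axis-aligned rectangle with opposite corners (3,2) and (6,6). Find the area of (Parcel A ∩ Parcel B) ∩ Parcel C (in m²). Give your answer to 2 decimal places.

4.00

The region (Parcel A ∩ Parcel B) ∩ Parcel C is the polygon with vertices (5,6), (6,6), (6,2), (5,2).
By the shoelace formula its area is 4.00.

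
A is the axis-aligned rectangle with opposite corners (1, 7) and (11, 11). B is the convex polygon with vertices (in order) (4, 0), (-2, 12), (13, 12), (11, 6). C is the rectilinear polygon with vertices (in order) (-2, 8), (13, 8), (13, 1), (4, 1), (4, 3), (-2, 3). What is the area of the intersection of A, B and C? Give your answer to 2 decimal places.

The intersection is the polygon with vertices (1,8), (11,8), (11,7), (1,7).
By the shoelace formula its area is 10.00.

10.00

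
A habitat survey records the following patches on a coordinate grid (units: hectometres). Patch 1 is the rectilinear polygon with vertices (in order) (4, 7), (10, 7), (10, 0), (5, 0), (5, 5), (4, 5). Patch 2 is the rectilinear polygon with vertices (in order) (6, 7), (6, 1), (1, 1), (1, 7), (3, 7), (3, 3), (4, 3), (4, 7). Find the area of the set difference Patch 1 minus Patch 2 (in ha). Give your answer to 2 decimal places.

|Patch 1| = 37, |Patch 1∩Patch 2| = 8.
|Patch 1 ∖ Patch 2| = |Patch 1| − |Patch 1∩Patch 2| = 37 − 8 = 29.00.

29.00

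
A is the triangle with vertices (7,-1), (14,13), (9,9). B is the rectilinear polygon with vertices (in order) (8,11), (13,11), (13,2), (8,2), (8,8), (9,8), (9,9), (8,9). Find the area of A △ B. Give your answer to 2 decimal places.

|A| = 21, |B| = 44, |A∩B| = 17.65.
|A △ B| = |A| + |B| − 2·|A∩B| = 21 + 44 − 35.3 = 29.70.

29.70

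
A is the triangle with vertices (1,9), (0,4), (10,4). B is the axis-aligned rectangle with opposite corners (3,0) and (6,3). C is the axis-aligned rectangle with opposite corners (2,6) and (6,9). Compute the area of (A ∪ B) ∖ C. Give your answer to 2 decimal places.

28.67

|A ∪ B| = 34.
|(A ∪ B) ∩ C| = 5.3333.
|(A ∪ B) ∖ C| = 34 − 5.3333 = 28.67.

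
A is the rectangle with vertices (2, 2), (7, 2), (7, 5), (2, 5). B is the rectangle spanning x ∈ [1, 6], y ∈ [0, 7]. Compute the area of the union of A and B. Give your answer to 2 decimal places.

38.00

By inclusion–exclusion:
Individual areas: |A| = 15, |B| = 35.
|A∩B|: x∈[2,6], y∈[2,5] → 4·3 = 12.
|A ∪ B| = 50 − 12 = 38.00.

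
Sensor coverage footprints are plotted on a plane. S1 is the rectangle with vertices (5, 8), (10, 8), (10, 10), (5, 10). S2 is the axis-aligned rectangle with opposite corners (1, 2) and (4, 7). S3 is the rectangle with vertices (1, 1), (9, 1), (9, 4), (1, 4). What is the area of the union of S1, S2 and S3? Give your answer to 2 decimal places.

43.00

By inclusion–exclusion:
Individual areas: |S1| = 10, |S2| = 15, |S3| = 24.
|S1∩S2| = 0 (no overlap).
|S1∩S3| = 0 (no overlap).
|S2∩S3|: x∈[1,4], y∈[2,4] → 3·2 = 6.
|S1∩S2∩S3| = 0.
|S1 ∪ S2 ∪ S3| = 49 − 6 + 0 = 43.00.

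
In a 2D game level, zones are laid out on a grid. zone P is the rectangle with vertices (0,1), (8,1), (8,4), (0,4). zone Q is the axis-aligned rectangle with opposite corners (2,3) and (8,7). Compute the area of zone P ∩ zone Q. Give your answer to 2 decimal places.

6.00

|zone P∩zone Q|: x∈[2,8], y∈[3,4] → 6·1 = 6.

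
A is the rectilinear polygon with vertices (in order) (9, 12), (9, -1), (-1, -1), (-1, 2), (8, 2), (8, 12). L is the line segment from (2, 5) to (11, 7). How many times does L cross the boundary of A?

The segment meets the boundary at (9,6.556), (8,6.333).

2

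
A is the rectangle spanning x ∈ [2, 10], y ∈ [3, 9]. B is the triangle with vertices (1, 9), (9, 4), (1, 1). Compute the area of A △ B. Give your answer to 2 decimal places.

38.04

|A| = 48, |B| = 32, |A∩B| = 20.9792.
|A △ B| = |A| + |B| − 2·|A∩B| = 48 + 32 − 41.9583 = 38.04.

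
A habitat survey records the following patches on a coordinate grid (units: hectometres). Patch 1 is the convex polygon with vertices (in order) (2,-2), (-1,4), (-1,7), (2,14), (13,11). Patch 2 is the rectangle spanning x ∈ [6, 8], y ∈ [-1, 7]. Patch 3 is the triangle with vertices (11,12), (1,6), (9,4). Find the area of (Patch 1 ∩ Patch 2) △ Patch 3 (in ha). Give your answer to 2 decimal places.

30.68

|Patch 1 ∩ Patch 2| = 6.1818.
|(Patch 1 ∩ Patch 2) ∩ Patch 3| = 4.7531.
|(Patch 1 ∩ Patch 2) △ Patch 3| = 6.1818 + 34 − 9.5061 = 30.68.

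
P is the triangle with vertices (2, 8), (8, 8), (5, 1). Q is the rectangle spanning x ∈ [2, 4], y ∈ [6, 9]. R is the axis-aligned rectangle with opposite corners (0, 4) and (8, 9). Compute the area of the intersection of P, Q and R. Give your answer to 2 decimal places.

3.14

The intersection is the polygon with vertices (4,6), (2.857,6), (2,8), (4,8).
By the shoelace formula its area is 3.14.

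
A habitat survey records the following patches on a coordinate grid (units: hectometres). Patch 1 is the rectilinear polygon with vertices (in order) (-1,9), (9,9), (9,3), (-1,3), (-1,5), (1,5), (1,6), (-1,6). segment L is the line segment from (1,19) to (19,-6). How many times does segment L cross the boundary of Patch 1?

The segment meets the boundary at (9,7.889), (8.2,9).

2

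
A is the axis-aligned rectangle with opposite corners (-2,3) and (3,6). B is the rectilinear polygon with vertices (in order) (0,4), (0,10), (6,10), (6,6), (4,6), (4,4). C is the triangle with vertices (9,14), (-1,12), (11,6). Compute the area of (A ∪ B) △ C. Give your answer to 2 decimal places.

78.50

|A ∪ B| = 41.
|(A ∪ B) ∩ C| = 2.25.
|(A ∪ B) △ C| = 41 + 42 − 4.5 = 78.50.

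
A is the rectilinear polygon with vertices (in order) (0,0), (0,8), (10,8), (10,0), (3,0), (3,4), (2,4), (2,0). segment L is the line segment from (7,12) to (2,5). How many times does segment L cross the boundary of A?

The segment meets the boundary at (4.143,8).

1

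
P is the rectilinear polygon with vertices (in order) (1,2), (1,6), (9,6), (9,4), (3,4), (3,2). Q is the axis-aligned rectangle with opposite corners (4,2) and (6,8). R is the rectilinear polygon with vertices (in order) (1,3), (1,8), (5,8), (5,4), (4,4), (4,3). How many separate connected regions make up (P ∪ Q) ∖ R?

(P ∪ Q) ∖ R splits into 2 disjoint pieces (area 14, area 2).

2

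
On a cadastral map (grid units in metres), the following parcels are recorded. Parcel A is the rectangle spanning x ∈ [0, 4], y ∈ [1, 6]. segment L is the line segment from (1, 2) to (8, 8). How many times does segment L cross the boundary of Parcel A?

The segment meets the boundary at (4,4.571).

1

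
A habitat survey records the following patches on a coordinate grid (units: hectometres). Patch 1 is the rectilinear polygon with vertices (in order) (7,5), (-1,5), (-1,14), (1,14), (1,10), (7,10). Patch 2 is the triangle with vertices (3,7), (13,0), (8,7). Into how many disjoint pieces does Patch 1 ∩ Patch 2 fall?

1

Patch 1 ∩ Patch 2 is a single connected region.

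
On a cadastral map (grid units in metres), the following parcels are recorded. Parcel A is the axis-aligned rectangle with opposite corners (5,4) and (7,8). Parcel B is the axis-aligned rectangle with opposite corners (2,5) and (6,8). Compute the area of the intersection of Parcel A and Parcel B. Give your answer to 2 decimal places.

|Parcel A∩Parcel B|: x∈[5,6], y∈[5,8] → 1·3 = 3.

3.00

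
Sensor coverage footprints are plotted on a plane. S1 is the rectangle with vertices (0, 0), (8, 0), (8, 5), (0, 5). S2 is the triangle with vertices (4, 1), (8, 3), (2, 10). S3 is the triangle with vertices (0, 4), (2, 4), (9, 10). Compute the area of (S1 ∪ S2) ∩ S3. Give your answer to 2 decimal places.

The region (S1 ∪ S2) ∩ S3 is the polygon with vertices (3.111,5), (2.903,5.936), (4.545,7.03), (4.965,6.541), (2,4), (0,4), (1.5,5).
By the shoelace formula its area is 3.53.

3.53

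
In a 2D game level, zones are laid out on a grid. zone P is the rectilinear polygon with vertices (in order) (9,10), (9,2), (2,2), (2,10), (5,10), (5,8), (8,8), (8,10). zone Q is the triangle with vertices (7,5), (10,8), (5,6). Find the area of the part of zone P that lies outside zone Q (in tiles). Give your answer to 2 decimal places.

45.80

|zone P| = 50, |zone P∩zone Q| = 4.2.
|zone P ∖ zone Q| = |zone P| − |zone P∩zone Q| = 50 − 4.2 = 45.80.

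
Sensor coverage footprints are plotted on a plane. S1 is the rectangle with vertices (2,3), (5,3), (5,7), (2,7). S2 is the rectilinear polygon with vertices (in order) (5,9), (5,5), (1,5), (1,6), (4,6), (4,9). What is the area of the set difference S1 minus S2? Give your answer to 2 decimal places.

8.00

|S1| = 12, |S1∩S2| = 4.
|S1 ∖ S2| = |S1| − |S1∩S2| = 12 − 4 = 8.00.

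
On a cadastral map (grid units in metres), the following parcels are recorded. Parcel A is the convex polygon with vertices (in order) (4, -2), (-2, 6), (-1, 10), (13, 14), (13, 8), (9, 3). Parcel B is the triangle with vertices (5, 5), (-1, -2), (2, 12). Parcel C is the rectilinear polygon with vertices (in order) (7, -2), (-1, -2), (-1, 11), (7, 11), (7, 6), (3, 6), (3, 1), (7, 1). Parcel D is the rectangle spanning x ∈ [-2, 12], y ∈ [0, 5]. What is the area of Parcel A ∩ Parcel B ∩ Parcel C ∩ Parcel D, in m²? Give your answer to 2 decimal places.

The intersection is the polygon with vertices (3,2.667), (1.667,1.111), (0.111,3.185), (0.5,5), (3,5).
By the shoelace formula its area is 8.23.

8.23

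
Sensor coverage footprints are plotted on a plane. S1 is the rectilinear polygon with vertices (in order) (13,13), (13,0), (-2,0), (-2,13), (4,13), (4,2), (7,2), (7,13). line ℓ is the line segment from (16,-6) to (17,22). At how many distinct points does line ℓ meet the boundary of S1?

0

The segment lies entirely outside S1 and never meets its boundary.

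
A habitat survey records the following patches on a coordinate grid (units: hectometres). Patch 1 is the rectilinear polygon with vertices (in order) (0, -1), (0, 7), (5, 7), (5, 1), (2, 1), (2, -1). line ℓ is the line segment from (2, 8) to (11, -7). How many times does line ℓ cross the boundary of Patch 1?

2

The segment meets the boundary at (5,3), (2.6,7).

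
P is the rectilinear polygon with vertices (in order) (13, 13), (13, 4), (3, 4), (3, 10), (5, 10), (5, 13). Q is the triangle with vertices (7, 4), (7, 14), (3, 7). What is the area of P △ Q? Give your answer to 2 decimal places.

|P| = 84, |Q| = 20, |P∩Q| = 19.6429.
|P △ Q| = |P| + |Q| − 2·|P∩Q| = 84 + 20 − 39.2857 = 64.71.

64.71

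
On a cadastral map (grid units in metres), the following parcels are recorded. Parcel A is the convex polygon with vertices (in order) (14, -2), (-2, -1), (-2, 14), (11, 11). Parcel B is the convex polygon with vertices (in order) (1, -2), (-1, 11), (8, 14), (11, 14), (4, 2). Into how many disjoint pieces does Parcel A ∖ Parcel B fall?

Parcel A ∖ Parcel B splits into 2 disjoint pieces (area 88.1417, area 33.0143).

2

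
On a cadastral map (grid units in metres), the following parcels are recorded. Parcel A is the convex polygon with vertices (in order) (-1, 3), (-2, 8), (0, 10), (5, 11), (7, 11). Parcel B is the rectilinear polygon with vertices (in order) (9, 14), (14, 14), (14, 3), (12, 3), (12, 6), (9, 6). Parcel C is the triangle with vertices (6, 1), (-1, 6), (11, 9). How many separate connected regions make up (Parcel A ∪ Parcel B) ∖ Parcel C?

2

(Parcel A ∪ Parcel B) ∖ Parcel C splits into 2 disjoint pieces (area 27.625, area 43.3125).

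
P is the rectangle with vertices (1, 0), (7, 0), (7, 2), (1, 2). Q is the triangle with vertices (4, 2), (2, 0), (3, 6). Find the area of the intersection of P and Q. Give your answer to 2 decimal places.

1.67

The intersection is the polygon with vertices (4,2), (2,0), (2.333,2).
By the shoelace formula its area is 1.67.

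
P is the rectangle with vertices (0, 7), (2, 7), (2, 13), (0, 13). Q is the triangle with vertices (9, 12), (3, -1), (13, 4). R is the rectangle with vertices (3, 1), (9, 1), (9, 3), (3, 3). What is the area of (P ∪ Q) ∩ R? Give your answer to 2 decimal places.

8.23

The region (P ∪ Q) ∩ R is the polygon with vertices (4.846,3), (9,3), (9,2), (7,1), (3.923,1).
By the shoelace formula its area is 8.23.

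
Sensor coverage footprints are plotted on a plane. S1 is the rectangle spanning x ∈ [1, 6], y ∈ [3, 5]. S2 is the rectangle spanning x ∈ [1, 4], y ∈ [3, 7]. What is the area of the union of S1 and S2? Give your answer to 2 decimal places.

16.00

By inclusion–exclusion:
Individual areas: |S1| = 10, |S2| = 12.
|S1∩S2|: x∈[1,4], y∈[3,5] → 3·2 = 6.
|S1 ∪ S2| = 22 − 6 = 16.00.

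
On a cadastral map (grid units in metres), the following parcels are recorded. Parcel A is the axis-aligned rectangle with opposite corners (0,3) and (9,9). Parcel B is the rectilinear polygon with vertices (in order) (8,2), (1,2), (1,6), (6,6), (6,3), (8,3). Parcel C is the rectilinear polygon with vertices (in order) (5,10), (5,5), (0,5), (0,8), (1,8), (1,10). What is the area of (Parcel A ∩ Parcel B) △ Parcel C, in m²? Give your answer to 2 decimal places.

30.00

|Parcel A ∩ Parcel B| = 15.
|(Parcel A ∩ Parcel B) ∩ Parcel C| = 4.
|(Parcel A ∩ Parcel B) △ Parcel C| = 15 + 23 − 8 = 30.00.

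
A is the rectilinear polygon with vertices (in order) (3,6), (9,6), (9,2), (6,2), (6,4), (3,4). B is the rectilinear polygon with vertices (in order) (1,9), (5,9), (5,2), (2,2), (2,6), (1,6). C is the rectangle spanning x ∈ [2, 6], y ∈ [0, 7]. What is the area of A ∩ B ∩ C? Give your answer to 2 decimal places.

The intersection is the polygon with vertices (5,4), (3,4), (3,6), (5,6).
By the shoelace formula its area is 4.00.

4.00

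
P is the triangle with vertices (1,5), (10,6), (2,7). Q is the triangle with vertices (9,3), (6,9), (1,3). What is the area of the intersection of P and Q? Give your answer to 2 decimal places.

4.23

The intersection is the polygon with vertices (2.837,5.204), (4.113,6.736), (7.333,6.333), (7.632,5.737).
By the shoelace formula its area is 4.23.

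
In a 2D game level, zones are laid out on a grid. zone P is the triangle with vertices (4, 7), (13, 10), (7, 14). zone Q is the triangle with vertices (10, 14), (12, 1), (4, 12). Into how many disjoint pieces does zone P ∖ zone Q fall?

zone P ∖ zone Q splits into 3 disjoint pieces (area 3.9463, area 3.0136, area 0.75).

3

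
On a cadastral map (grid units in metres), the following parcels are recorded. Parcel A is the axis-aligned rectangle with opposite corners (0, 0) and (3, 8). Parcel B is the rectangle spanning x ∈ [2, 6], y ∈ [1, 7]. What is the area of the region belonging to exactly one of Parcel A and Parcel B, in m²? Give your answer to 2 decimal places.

|Parcel A∩Parcel B|: x∈[2,3], y∈[1,7] → 1·6 = 6.
|Parcel A △ Parcel B| = |Parcel A| + |Parcel B| − 2·|Parcel A∩Parcel B| = 24 + 24 − 12 = 36.00.

36.00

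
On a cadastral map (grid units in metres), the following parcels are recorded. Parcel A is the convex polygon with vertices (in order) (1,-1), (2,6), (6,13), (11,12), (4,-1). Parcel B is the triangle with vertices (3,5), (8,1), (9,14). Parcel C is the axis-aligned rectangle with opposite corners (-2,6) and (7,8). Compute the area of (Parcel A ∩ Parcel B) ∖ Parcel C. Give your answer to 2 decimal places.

|Parcel A ∩ Parcel B| = 26.9764.
|(Parcel A ∩ Parcel B) ∩ Parcel C| = 5.3333.
|(Parcel A ∩ Parcel B) ∖ Parcel C| = 26.9764 − 5.3333 = 21.64.

21.64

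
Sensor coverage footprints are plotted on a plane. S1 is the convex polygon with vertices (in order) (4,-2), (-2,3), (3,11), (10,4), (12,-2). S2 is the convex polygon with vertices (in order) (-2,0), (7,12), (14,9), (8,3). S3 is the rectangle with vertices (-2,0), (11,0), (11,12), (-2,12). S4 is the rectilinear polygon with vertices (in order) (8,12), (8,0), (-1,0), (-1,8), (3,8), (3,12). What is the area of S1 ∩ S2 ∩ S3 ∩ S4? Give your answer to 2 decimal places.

38.25

The intersection is the polygon with vertices (8,6), (8,3), (0.647,0.794), (-0.615,1.846), (4.857,9.143).
By the shoelace formula its area is 38.25.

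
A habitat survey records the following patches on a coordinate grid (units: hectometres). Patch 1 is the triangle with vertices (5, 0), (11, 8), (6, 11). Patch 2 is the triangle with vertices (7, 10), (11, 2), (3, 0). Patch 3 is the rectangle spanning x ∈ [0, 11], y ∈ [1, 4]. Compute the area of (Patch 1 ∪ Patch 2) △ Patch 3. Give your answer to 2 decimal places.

43.17

|Patch 1 ∪ Patch 2| = 46.1743.
|(Patch 1 ∪ Patch 2) ∩ Patch 3| = 18.
|(Patch 1 ∪ Patch 2) △ Patch 3| = 46.1743 + 33 − 36 = 43.17.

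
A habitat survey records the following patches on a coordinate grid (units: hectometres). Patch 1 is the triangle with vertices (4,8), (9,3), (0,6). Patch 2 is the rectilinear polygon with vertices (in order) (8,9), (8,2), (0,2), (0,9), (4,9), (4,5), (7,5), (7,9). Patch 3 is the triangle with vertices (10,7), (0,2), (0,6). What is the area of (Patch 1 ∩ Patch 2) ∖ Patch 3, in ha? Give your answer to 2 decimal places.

|Patch 1 ∩ Patch 2| = 10.1667.
|(Patch 1 ∩ Patch 2) ∩ Patch 3| = 4.2.
|(Patch 1 ∩ Patch 2) ∖ Patch 3| = 10.1667 − 4.2 = 5.97.

5.97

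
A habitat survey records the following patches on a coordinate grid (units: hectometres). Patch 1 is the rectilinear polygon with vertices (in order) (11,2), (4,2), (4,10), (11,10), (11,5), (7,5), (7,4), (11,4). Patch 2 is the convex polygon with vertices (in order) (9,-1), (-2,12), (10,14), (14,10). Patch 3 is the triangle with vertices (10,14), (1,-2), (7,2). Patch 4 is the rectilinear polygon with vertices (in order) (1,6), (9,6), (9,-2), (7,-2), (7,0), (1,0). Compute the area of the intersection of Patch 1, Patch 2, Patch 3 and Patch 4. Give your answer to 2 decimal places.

8.21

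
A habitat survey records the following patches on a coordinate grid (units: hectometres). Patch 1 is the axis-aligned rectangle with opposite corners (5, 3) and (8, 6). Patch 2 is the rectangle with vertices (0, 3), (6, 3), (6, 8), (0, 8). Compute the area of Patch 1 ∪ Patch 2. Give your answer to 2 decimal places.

By inclusion–exclusion:
Individual areas: |Patch 1| = 9, |Patch 2| = 30.
|Patch 1∩Patch 2|: x∈[5,6], y∈[3,6] → 1·3 = 3.
|Patch 1 ∪ Patch 2| = 39 − 3 = 36.00.

36.00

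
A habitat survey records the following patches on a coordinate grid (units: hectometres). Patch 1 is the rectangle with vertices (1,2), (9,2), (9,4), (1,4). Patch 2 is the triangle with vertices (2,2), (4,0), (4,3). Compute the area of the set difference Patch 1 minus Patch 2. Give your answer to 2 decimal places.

|Patch 1| = 16, |Patch 1∩Patch 2| = 1.
|Patch 1 ∖ Patch 2| = |Patch 1| − |Patch 1∩Patch 2| = 16 − 1 = 15.00.

15.00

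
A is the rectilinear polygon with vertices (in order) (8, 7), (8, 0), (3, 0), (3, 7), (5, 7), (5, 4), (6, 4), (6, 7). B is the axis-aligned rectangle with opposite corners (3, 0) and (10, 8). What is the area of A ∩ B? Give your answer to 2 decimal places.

The intersection is the polygon with vertices (8,0), (3,0), (3,7), (5,7), (5,4), (6,4), (6,7), (8,7).
By the shoelace formula its area is 32.00.

32.00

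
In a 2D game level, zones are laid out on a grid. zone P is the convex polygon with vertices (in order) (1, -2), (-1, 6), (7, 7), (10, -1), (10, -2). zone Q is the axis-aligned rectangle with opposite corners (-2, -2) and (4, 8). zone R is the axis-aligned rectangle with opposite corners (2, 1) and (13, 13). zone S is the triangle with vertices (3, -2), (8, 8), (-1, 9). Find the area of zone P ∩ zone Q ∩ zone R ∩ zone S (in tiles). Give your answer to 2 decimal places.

The intersection is the polygon with vertices (4,1), (2,1), (2,6.375), (4,6.625).
By the shoelace formula its area is 11.00.

11.00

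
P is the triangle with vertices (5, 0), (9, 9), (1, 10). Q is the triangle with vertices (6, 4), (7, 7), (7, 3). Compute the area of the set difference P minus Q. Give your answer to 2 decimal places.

|P| = 38, |P∩Q| = 1.6538.
|P ∖ Q| = |P| − |P∩Q| = 38 − 1.6538 = 36.35.

36.35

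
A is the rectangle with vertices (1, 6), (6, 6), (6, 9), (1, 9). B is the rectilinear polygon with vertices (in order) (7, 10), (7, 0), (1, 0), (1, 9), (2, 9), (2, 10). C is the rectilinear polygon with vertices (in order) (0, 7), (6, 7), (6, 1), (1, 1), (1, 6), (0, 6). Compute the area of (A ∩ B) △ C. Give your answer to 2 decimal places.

|A ∩ B| = 15.
|(A ∩ B) ∩ C| = 5.
|(A ∩ B) △ C| = 15 + 31 − 10 = 36.00.

36.00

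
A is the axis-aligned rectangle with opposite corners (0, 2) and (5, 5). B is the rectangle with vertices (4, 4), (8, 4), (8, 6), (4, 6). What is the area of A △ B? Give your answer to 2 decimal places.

|A∩B|: x∈[4,5], y∈[4,5] → 1·1 = 1.
|A △ B| = |A| + |B| − 2·|A∩B| = 15 + 8 − 2 = 21.00.

21.00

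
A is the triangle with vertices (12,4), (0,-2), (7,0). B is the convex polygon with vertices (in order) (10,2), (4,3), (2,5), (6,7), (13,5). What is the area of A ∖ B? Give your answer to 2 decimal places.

|A| = 9, |A∩B| = 1.2672.
|A ∖ B| = |A| − |A∩B| = 9 − 1.2672 = 7.73.

7.73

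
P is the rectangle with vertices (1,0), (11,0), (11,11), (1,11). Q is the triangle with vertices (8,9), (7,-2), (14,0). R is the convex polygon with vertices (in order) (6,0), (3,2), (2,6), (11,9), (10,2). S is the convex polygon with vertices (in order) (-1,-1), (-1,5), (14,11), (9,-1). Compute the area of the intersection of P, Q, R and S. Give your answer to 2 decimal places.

The intersection is the polygon with vertices (8.546,8.182), (10.471,5.294), (10,2), (7.238,0.619), (7.906,7.969).
By the shoelace formula its area is 15.67.

15.67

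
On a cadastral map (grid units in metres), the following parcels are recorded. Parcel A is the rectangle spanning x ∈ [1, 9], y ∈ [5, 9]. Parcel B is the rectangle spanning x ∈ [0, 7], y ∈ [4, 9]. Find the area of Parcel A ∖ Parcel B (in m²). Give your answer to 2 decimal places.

8.00

|Parcel A∩Parcel B|: x∈[1,7], y∈[5,9] → 6·4 = 24.
|Parcel A| = 32.
|Parcel A ∖ Parcel B| = |Parcel A| − |Parcel A∩Parcel B| = 32 − 24 = 8.00.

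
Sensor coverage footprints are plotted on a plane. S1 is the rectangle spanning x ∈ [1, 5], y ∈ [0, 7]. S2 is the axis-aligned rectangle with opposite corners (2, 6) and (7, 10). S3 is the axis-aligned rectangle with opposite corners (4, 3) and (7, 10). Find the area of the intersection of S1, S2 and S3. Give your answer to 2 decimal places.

1.00

The intersection is the polygon with vertices (5,6), (4,6), (4,7), (5,7).
By the shoelace formula its area is 1.00.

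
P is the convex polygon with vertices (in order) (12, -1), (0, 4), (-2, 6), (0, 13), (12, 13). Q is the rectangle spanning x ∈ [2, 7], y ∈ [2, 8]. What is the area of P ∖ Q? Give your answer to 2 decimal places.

118.63

|P| = 147, |P∩Q| = 28.3667.
|P ∖ Q| = |P| − |P∩Q| = 147 − 28.3667 = 118.63.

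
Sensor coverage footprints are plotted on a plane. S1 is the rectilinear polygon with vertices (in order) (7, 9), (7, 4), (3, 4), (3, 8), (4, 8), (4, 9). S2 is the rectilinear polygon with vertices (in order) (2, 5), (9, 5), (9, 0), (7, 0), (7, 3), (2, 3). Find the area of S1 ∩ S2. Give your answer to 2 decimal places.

4.00

The intersection is the polygon with vertices (7,4), (3,4), (3,5), (7,5).
By the shoelace formula its area is 4.00.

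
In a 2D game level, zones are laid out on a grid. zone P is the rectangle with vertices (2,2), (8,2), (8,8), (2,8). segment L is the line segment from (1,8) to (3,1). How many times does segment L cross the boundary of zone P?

The segment meets the boundary at (2.714,2), (2,4.5).

2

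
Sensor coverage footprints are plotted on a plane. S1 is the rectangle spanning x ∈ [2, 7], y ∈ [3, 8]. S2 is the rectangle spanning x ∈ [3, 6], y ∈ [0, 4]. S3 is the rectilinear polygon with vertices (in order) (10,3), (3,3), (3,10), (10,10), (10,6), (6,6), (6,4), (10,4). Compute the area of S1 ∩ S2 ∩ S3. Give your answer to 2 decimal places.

The intersection is the polygon with vertices (3,4), (6,4), (6,3), (3,3).
By the shoelace formula its area is 3.00.

3.00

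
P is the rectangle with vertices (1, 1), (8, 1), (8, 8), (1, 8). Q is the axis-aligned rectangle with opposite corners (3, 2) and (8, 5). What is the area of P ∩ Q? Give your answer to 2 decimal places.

15.00

|P∩Q|: x∈[3,8], y∈[2,5] → 5·3 = 15.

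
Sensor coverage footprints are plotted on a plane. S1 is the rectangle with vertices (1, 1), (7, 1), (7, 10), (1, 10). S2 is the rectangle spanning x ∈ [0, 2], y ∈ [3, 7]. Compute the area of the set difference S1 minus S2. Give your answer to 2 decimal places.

|S1∩S2|: x∈[1,2], y∈[3,7] → 1·4 = 4.
|S1| = 54.
|S1 ∖ S2| = |S1| − |S1∩S2| = 54 − 4 = 50.00.

50.00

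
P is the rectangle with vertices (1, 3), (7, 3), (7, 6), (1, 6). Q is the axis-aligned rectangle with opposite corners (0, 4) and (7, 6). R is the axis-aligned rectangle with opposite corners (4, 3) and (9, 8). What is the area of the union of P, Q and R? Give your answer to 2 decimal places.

36.00

By inclusion–exclusion:
Individual areas: |P| = 18, |Q| = 14, |R| = 25.
|P∩Q|: x∈[1,7], y∈[4,6] → 6·2 = 12.
|P∩R|: x∈[4,7], y∈[3,6] → 3·3 = 9.
|Q∩R|: x∈[4,7], y∈[4,6] → 3·2 = 6.
|P∩Q∩R| = 6.
|P ∪ Q ∪ R| = 57 − 27 + 6 = 36.00.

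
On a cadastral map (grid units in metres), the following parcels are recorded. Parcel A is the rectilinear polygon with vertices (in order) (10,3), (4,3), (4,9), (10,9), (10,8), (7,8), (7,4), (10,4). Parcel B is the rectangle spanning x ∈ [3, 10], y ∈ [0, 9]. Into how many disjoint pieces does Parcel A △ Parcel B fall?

2

Parcel A △ Parcel B splits into 2 disjoint pieces (area 27, area 12).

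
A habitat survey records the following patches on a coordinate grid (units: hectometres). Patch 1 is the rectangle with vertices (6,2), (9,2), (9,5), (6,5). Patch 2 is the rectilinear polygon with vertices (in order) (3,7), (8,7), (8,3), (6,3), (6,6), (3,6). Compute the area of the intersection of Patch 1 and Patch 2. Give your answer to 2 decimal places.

The intersection is the polygon with vertices (8,5), (8,3), (6,3), (6,5).
By the shoelace formula its area is 4.00.

4.00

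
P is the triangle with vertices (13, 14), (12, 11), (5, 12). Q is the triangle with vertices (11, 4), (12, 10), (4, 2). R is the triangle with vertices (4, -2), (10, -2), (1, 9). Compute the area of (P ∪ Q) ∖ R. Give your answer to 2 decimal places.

|P ∪ Q| = 31.
|(P ∪ Q) ∩ R| = 1.1842.
|(P ∪ Q) ∖ R| = 31 − 1.1842 = 29.82.

29.82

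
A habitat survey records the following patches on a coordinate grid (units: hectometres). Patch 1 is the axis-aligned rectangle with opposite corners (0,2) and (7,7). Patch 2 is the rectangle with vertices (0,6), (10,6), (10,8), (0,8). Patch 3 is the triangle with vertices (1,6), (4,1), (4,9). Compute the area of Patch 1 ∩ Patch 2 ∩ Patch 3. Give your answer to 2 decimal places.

2.50

The intersection is the polygon with vertices (1,6), (2,7), (4,7), (4,6).
By the shoelace formula its area is 2.50.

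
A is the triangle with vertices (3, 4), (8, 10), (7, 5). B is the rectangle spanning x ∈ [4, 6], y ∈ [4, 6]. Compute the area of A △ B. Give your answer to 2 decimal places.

|A| = 9.5, |B| = 4, |A∩B| = 2.7333.
|A △ B| = |A| + |B| − 2·|A∩B| = 9.5 + 4 − 5.4667 = 8.03.

8.03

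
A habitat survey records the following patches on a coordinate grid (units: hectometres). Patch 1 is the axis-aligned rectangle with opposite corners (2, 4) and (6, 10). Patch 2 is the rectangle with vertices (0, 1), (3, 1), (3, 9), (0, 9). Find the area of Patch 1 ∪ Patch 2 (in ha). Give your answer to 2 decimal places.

43.00

By inclusion–exclusion:
Individual areas: |Patch 1| = 24, |Patch 2| = 24.
|Patch 1∩Patch 2|: x∈[2,3], y∈[4,9] → 1·5 = 5.
|Patch 1 ∪ Patch 2| = 48 − 5 = 43.00.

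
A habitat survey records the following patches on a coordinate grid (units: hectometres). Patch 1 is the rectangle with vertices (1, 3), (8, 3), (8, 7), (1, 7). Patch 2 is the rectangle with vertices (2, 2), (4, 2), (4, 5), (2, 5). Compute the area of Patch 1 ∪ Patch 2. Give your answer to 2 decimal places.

30.00

By inclusion–exclusion:
Individual areas: |Patch 1| = 28, |Patch 2| = 6.
|Patch 1∩Patch 2|: x∈[2,4], y∈[3,5] → 2·2 = 4.
|Patch 1 ∪ Patch 2| = 34 − 4 = 30.00.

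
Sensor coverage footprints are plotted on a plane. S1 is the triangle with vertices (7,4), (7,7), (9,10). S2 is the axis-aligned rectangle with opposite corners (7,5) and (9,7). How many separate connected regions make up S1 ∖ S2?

2

S1 ∖ S2 splits into 2 disjoint pieces (area 0.1667, area 1.5).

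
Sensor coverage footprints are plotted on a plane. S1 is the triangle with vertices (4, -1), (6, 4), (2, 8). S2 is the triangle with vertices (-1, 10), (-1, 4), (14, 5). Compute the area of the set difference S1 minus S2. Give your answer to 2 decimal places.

8.81

|S1| = 14, |S1∩S2| = 5.1877.
|S1 ∖ S2| = |S1| − |S1∩S2| = 14 − 5.1877 = 8.81.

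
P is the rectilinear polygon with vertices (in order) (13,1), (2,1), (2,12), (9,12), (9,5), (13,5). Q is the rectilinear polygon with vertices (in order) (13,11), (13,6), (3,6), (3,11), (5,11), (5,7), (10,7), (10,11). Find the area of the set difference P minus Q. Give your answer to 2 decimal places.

79.00

|P| = 93, |P∩Q| = 14.
|P ∖ Q| = |P| − |P∩Q| = 93 − 14 = 79.00.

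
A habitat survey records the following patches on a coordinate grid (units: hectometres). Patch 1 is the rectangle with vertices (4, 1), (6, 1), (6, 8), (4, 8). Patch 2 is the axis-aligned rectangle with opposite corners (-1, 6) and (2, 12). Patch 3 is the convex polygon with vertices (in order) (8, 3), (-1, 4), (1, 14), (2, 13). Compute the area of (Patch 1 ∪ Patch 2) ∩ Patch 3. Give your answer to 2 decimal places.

|Patch 1 ∪ Patch 2| = 32.
|(Patch 1 ∪ Patch 2) ∩ Patch 3| = 20.50.

20.50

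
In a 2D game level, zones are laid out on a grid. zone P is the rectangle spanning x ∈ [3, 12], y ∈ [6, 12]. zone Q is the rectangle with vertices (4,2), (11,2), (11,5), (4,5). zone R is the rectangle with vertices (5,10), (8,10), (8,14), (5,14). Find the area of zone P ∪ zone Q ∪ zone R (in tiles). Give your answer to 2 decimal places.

By inclusion–exclusion:
Individual areas: |zone P| = 54, |zone Q| = 21, |zone R| = 12.
|zone P∩zone Q| = 0 (no overlap).
|zone P∩zone R|: x∈[5,8], y∈[10,12] → 3·2 = 6.
|zone Q∩zone R| = 0 (no overlap).
|zone P∩zone Q∩zone R| = 0.
|zone P ∪ zone Q ∪ zone R| = 87 − 6 + 0 = 81.00.

81.00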